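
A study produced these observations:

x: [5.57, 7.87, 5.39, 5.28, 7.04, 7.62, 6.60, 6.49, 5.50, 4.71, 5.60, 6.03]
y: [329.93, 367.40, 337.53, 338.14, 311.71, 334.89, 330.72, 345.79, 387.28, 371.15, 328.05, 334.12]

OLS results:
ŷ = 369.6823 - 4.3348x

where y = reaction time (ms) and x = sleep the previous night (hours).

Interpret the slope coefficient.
On average, reaction time is about 4.3348 ms lower for every extra hour of sleep.

β₁ = -4.3348 is the change in predicted reaction time (ms) per additional hour of sleep.

Interpretation:
- Sleep up by 1 hour → predicted reaction time decreases by 4.3348 ms
- The effect is assumed constant over the observed range of x (linearity)
- The sign (−) gives the direction; the magnitude 4.3348 gives the size of the effect per hour

The intercept β₀ = 369.6823 is the predicted reaction time when sleep = 0; since the smallest observed x is 4.71, this is an extrapolation and mainly anchors the line.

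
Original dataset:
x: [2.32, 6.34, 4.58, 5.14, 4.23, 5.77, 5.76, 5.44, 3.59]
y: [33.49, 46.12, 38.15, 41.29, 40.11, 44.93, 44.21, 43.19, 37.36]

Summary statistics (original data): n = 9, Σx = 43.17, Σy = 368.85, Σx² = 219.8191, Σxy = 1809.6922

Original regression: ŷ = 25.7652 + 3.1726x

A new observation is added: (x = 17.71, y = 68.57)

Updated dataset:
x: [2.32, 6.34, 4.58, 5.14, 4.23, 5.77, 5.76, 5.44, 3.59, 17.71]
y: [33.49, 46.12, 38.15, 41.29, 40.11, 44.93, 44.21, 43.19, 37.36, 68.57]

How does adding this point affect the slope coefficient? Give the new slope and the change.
New slope β₁ = 2.2174 versus 3.1726 before: a change of -0.9552 (-30.1%).

x = 17.71 lies well outside the original x-range [2.32, 6.34] (x̄ ≈ 4.80), so this observation has high leverage and can move the slope substantially.

Step 1: Update the sums with the new point (n goes from 9 to 10)
Σx  = 43.17 + 17.71 = 60.88
Σy  = 368.85 + 68.57 = 437.42
Σx² = 219.8191 + 17.71² = 219.8191 + 313.6441 = 533.4632
Σxy = 1809.6922 + 17.71×68.57 = 1809.6922 + 1214.3747 = 3024.0669

Step 2: Recompute the slope with b₁ = (nΣxy − ΣxΣy) / (nΣx² − (Σx)²)
Numerator   = 10×3024.0669 − 60.88×437.42 = 30240.6690 − 26630.1296 = 3610.5394
Denominator = 10×533.4632 − 60.88² = 5334.6320 − 3706.3744 = 1628.2576
b₁(new) = 3610.5394 / 1628.2576 = 2.2174

(Same formula on the original sums: (9×1809.6922 − 43.17×368.85) / (9×219.8191 − 43.17²) = 363.9753 / 114.7230 = 3.1726, matching the given fit.)

Step 3: Change in slope
Δβ₁ = 2.2174 − 3.1726 = -0.9552
Relative change = -0.9552 / 3.1726 × 100% = -30.1%
→ the slope decreases when the point is added.

Because the point sits below the extension of the original line at a high-leverage x, it tilts the fit down.
In practice: refit with and without it and report both if conclusions differ.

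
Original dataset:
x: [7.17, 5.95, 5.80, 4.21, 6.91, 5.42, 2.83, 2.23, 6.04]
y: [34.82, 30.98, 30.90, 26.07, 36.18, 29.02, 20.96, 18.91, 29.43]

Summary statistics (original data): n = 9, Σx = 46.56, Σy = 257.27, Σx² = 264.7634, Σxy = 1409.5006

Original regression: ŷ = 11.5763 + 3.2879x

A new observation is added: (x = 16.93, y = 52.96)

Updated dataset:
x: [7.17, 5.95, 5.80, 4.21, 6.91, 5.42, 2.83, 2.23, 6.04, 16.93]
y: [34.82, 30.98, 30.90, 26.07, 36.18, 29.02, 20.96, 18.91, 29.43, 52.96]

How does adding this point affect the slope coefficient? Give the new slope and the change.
New slope β₁ = 2.2689 versus 3.2879 before: a change of -1.0190 (-31.0%).

The new point has HIGH LEVERAGE: x = 16.93 is far from the original mean x̄ = 46.56/9 ≈ 5.17 (original range [2.23, 7.17]).

Step 1: Update the sums with the new point (n goes from 9 to 10)
Σx  = 46.56 + 16.93 = 63.49
Σy  = 257.27 + 52.96 = 310.23
Σx² = 264.7634 + 16.93² = 264.7634 + 286.6249 = 551.3883
Σxy = 1409.5006 + 16.93×52.96 = 1409.5006 + 896.6128 = 2306.1134

Step 2: Recompute the slope with b₁ = (nΣxy − ΣxΣy) / (nΣx² − (Σx)²)
Numerator   = 10×2306.1134 − 63.49×310.23 = 23061.1340 − 19696.5027 = 3364.6313
Denominator = 10×551.3883 − 63.49² = 5513.8830 − 4030.9801 = 1482.9029
b₁(new) = 3364.6313 / 1482.9029 = 2.2689

(Same formula on the original sums: (9×1409.5006 − 46.56×257.27) / (9×264.7634 − 46.56²) = 707.0142 / 215.0370 = 3.2879, matching the given fit.)

Step 3: Change in slope
Δβ₁ = 2.2689 − 3.2879 = -1.0190
Relative change = -1.0190 / 3.2879 × 100% = -31.0%
→ the slope decreases when the point is added.

A high-leverage point only changes the slope if it is off the original line; here y = 52.96 is below the original trend, so the slope decreases.
In practice: check such a point for data-entry or measurement error; examine leverage (hᵢ) and Cook's distance rather than deleting it automatically.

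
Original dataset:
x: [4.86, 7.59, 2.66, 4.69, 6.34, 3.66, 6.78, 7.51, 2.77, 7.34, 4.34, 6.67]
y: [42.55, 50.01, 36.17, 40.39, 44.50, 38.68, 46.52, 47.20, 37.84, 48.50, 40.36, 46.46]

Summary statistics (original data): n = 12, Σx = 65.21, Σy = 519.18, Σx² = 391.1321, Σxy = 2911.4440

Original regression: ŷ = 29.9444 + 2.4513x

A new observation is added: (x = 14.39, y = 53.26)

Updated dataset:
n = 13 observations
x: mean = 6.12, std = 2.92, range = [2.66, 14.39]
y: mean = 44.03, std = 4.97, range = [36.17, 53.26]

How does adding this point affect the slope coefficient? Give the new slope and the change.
The slope changes from 2.4513 to 1.5591 (change of -0.8922, or -36.4%).

The new point has HIGH LEVERAGE: x = 14.39 is far from the original mean x̄ = 65.21/12 ≈ 5.43 (original range [2.66, 7.59]).

Step 1: Update the sums with the new point (n goes from 12 to 13)
Σx  = 65.21 + 14.39 = 79.60
Σy  = 519.18 + 53.26 = 572.44
Σx² = 391.1321 + 14.39² = 391.1321 + 207.0721 = 598.2042
Σxy = 2911.4440 + 14.39×53.26 = 2911.4440 + 766.4114 = 3677.8554

Step 2: Recompute the slope with b₁ = (nΣxy − ΣxΣy) / (nΣx² − (Σx)²)
Numerator   = 13×3677.8554 − 79.60×572.44 = 47812.1202 − 45566.2240 = 2245.8962
Denominator = 13×598.2042 − 79.60² = 7776.6546 − 6336.1600 = 1440.4946
b₁(new) = 2245.8962 / 1440.4946 = 1.5591

(Same formula on the original sums: (12×2911.4440 − 65.21×519.18) / (12×391.1321 − 65.21²) = 1081.6002 / 441.2411 = 2.4513, matching the given fit.)

Step 3: Change in slope
Δβ₁ = 1.5591 − 2.4513 = -0.8922
Relative change = -0.8922 / 2.4513 × 100% = -36.4%
→ the slope decreases when the point is added.

Because the point sits below the extension of the original line at a high-leverage x, it tilts the fit down.
In practice: investigate whether it comes from the same population as the rest of the sample; check such a point for data-entry or measurement error.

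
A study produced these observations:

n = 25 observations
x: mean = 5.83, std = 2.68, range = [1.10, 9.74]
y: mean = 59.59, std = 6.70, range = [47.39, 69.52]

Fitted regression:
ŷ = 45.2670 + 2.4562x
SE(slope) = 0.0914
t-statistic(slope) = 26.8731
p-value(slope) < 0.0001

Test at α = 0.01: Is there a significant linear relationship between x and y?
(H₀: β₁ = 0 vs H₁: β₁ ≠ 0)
Reject H₀: p-value < 0.0001 < α = 0.01. The linear relationship is significant at the 1% level.

Hypothesis test for the slope coefficient:

H₀: β₁ = 0 (no linear relationship)
H₁: β₁ ≠ 0 (linear relationship exists)

Test statistic: t = β̂₁ / SE(β̂₁) = 2.4562 / 0.0914 = 26.8731

p < 0.0001: how often a slope estimate this far from 0 (in SE units) would arise by chance if β₁ were truly 0.

Decision rule: reject H₀ if p-value < α.
p-value < 0.0001 < α = 0.01 → reject H₀.

Conclusion: the linear association between x and y is significant at the 1% level.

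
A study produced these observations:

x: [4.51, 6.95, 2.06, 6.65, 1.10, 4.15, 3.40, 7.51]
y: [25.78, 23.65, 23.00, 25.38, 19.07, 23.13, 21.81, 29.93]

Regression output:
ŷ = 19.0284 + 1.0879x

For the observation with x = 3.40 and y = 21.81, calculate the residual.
Residual = -0.9173

The residual is the difference between the actual value and the predicted value:

Residual = y - ŷ

Step 1: Calculate predicted value
ŷ = 19.0284 + 1.0879 × 3.40
ŷ = 22.7273

Step 2: Calculate residual
Residual = 21.81 - 22.7273
Residual = -0.9173

Interpretation: the model overestimates the actual value by 0.9173 at this point (negative residual → observation lies below the fitted line).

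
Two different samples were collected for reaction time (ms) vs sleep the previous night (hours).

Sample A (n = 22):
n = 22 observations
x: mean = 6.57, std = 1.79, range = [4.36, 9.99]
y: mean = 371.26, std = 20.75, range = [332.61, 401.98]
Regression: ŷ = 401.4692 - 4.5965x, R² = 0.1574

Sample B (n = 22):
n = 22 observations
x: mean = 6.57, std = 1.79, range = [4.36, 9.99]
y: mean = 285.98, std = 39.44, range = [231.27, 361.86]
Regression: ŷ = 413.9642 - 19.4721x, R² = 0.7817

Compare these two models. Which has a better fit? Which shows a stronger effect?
Model B has the better fit (R² = 0.7817 vs 0.1574). Model B shows the stronger effect (|β₁| = 19.4721 vs 4.5965).

Model Comparison:

Goodness of fit (R²):
- Model A: R² = 0.1574 → 15.74% of variance in reaction time explained
- Model B: R² = 0.7817 → 78.17% of variance in reaction time explained
- 0.7817 > 0.1574 → Model B has the better fit

Effect size (slope magnitude):
- Model A: β₁ = -4.5965 → predicted reaction time falls 4.5965 ms per additional hour of sleep
- Model B: β₁ = -19.4721 → predicted reaction time falls 19.4721 ms per additional hour of sleep
- |-4.5965| < |-19.4721| → Model B shows the stronger marginal effect

Notes:
- The two samples could reflect different populations, time periods, or measurement quality.
- A steeper slope doesn't make a better model if the scatter around the line is large.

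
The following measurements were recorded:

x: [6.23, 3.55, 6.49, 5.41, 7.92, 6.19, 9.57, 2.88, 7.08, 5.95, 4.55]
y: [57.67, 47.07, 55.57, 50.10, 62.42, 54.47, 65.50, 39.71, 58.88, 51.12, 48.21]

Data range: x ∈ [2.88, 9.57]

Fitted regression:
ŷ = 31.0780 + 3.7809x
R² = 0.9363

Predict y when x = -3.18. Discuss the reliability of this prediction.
ŷ = 19.0547, but this is extrapolation (below the data range [2.88, 9.57]) and may be unreliable.

Prediction calculation:
ŷ = 31.0780 + 3.7809 × (-3.18)
ŷ = 19.0547

Reliability:
- Data range: x ∈ [2.88, 9.57]
- Prediction point: x = -3.18 is 6.06 units below the observed range → this is EXTRAPOLATION, not interpolation

Why that matters here:
- The linear relationship may not hold outside the observed range
- The standard error of prediction grows with (x − x̄)², and x = -3.18 is far from x̄ = 5.98
- Real relationships often flatten, saturate, or turn nonlinear at extremes

Report the number if required, but flag clearly that it is an extrapolation.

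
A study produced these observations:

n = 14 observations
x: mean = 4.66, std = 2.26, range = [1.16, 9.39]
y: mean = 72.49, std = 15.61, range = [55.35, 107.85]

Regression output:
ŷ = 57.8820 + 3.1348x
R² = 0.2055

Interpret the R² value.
About 20.55% of the variability in y is accounted for by the regression on x (R² = 0.2055) — a weak linear fit.

The coefficient of determination R² is the fraction of the total variation in y that the fitted line accounts for.

Here R² = 0.2055:
- Explained: 20.55% of the variation in y
- Unexplained (residual): 100% − 20.55% = 79.45%
- Rule of thumb (below 0.3 weak; 0.3 to below 0.7 moderate; 0.7 and above strong) → weak

Calculation: R² = 1 − (SS_res / SS_tot), where SS_res is the sum of squared residuals and SS_tot the total sum of squares.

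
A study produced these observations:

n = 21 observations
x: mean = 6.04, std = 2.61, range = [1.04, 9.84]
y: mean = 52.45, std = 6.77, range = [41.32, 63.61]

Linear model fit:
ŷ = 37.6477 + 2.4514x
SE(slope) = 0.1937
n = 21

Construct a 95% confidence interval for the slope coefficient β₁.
The 95% CI for β₁ is (2.0460, 2.8568)

Confidence interval for the slope:

The 95% CI for β₁ is: β̂₁ ± t*(α/2, n-2) × SE(β̂₁)

Step 1: Find critical t-value
- Confidence level = 0.95
- Degrees of freedom = n - 2 = 21 - 2 = 19
- t*(α/2, 19) = 2.0930

Step 2: Calculate margin of error
Margin = 2.0930 × 0.1937 = 0.4054

Step 3: Construct interval
CI = 2.4514 ± 0.4054
CI = (2.0460, 2.8568)

Interpretation: We are 95% confident that the true slope β₁ lies between 2.0460 and 2.8568.
The interval does not include 0, suggesting a significant linear relationship.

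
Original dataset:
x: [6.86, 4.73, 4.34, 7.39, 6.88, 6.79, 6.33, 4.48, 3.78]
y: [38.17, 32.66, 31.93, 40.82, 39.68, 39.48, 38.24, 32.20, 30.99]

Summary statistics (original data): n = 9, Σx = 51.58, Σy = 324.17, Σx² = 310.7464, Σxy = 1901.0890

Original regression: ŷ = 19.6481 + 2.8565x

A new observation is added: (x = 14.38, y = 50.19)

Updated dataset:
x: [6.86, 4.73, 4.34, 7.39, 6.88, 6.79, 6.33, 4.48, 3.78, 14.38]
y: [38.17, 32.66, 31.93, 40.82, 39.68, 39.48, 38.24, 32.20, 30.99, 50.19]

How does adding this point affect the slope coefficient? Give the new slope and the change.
New slope β₁ = 1.8621 versus 2.8565 before: a change of -0.9944 (-34.8%).

x = 14.38 lies well outside the original x-range [3.78, 7.39] (x̄ ≈ 5.73), so this observation has high leverage and can move the slope substantially.

Step 1: Update the sums with the new point (n goes from 9 to 10)
Σx  = 51.58 + 14.38 = 65.96
Σy  = 324.17 + 50.19 = 374.36
Σx² = 310.7464 + 14.38² = 310.7464 + 206.7844 = 517.5308
Σxy = 1901.0890 + 14.38×50.19 = 1901.0890 + 721.7322 = 2622.8212

Step 2: Recompute the slope with b₁ = (nΣxy − ΣxΣy) / (nΣx² − (Σx)²)
Numerator   = 10×2622.8212 − 65.96×374.36 = 26228.2120 − 24692.7856 = 1535.4264
Denominator = 10×517.5308 − 65.96² = 5175.3080 − 4350.7216 = 824.5864
b₁(new) = 1535.4264 / 824.5864 = 1.8621

(Same formula on the original sums: (9×1901.0890 − 51.58×324.17) / (9×310.7464 − 51.58²) = 389.1124 / 136.2212 = 2.8565, matching the given fit.)

Step 3: Change in slope
Δβ₁ = 1.8621 − 2.8565 = -0.9944
Relative change = -0.9944 / 2.8565 × 100% = -34.8%
→ the slope decreases when the point is added.

A high-leverage point only changes the slope if it is off the original line; here y = 50.19 is below the original trend, so the slope decreases.
In practice: check such a point for data-entry or measurement error; examine leverage (hᵢ) and Cook's distance rather than deleting it automatically.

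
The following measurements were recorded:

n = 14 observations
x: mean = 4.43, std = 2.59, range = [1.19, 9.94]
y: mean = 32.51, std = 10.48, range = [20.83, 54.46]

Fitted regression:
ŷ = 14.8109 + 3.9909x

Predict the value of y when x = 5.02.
ŷ = 34.8452

Plug x = 5.02 into the fitted line:

ŷ = 14.8109 + 3.9909 × 5.02
ŷ = 14.8109 + 20.0343
ŷ = 34.8452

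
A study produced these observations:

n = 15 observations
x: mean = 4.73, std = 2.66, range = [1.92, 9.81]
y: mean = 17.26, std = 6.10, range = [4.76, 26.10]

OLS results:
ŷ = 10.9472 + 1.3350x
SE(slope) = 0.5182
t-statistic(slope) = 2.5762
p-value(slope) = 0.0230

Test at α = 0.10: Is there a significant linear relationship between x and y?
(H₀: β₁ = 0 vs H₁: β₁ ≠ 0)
p-value = 0.0230 < α = 0.10, so we reject H₀. The relationship is significant.

Hypothesis test for the slope coefficient:

H₀: β₁ = 0 (no linear relationship)
H₁: β₁ ≠ 0 (linear relationship exists)

Test statistic: t = β̂₁ / SE(β̂₁) = 1.3350 / 0.5182 = 2.5762

The p-value (0.0230) is the probability, under H₀, of a t-statistic at least as extreme as |t| = 2.5762 (two-sided, df = n − 2 = 13).

Decision rule: reject H₀ if p-value < α.
p-value = 0.0230 < α = 0.10 → reject H₀.

At α = 0.10 the data do provide convincing evidence of a nonzero slope.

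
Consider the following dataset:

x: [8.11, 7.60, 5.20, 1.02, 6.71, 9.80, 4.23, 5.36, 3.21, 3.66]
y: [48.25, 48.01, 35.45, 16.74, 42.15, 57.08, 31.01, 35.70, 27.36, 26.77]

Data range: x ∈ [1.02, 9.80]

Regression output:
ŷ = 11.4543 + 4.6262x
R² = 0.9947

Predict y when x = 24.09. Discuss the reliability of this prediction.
ŷ = 122.8995, but this is extrapolation (above the data range [1.02, 9.80]) and may be unreliable.

Prediction calculation:
ŷ = 11.4543 + 4.6262 × 24.09
ŷ = 122.8995

Reliability:
- Data range: x ∈ [1.02, 9.80]
- Prediction point: x = 24.09 is 14.29 units above the observed range → this is EXTRAPOLATION, not interpolation

Why that matters here:
- There are no observations near this x to validate the fitted line there
- The linear relationship may not hold outside the observed range
- R² describes fit only over the sampled x values; it says nothing about behaviour beyond them

A defensible statement: 'if the linear trend continued to x = 24.09, y would be about 122.8995' — the premise is untested.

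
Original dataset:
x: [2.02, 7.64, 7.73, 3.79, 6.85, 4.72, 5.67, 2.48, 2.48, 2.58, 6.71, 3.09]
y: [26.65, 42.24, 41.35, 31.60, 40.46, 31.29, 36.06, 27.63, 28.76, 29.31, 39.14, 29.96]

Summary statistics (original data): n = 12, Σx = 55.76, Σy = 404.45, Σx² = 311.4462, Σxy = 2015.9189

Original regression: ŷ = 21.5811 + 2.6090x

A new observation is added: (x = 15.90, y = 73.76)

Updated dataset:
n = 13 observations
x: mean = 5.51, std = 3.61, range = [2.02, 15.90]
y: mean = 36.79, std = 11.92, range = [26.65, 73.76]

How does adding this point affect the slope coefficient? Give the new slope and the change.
The slope changes from 2.6090 to 3.2655 (change of +0.6565, or +25.2%).

x = 15.90 lies well outside the original x-range [2.02, 7.73] (x̄ ≈ 4.65), so this observation has high leverage and can move the slope substantially.

Step 1: Update the sums with the new point (n goes from 12 to 13)
Σx  = 55.76 + 15.90 = 71.66
Σy  = 404.45 + 73.76 = 478.21
Σx² = 311.4462 + 15.90² = 311.4462 + 252.8100 = 564.2562
Σxy = 2015.9189 + 15.90×73.76 = 2015.9189 + 1172.7840 = 3188.7029

Step 2: Recompute the slope with b₁ = (nΣxy − ΣxΣy) / (nΣx² − (Σx)²)
Numerator   = 13×3188.7029 − 71.66×478.21 = 41453.1377 − 34268.5286 = 7184.6091
Denominator = 13×564.2562 − 71.66² = 7335.3306 − 5135.1556 = 2200.1750
b₁(new) = 7184.6091 / 2200.1750 = 3.2655

(Same formula on the original sums: (12×2015.9189 − 55.76×404.45) / (12×311.4462 − 55.76²) = 1638.8948 / 628.1768 = 2.6090, matching the given fit.)

Step 3: Change in slope
Δβ₁ = 3.2655 − 2.6090 = +0.6565
Relative change = +0.6565 / 2.6090 × 100% = +25.2%
→ the slope increases when the point is added.

Because the point sits above the extension of the original line at a high-leverage x, it tilts the fit up.
In practice: check such a point for data-entry or measurement error.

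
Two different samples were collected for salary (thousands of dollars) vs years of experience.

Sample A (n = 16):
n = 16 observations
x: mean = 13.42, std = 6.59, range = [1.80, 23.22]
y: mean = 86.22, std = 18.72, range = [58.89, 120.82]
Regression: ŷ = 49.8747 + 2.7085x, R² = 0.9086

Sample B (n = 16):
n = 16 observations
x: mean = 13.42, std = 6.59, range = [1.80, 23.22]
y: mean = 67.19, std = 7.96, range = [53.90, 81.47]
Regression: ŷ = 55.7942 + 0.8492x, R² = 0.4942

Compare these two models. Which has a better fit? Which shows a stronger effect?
Model A has the better fit (R² = 0.9086 vs 0.4942). Model A shows the stronger effect (|β₁| = 2.7085 vs 0.8492).

Model Comparison:

Goodness of fit (R²):
- Model A: R² = 0.9086 → 90.86% of variance in salary explained
- Model B: R² = 0.4942 → 49.42% of variance in salary explained
- 0.9086 > 0.4942 → Model A has the better fit

Which has the larger per-year effect? (|β₁|)
- Model A: β₁ = 2.7085 → predicted salary rises 2.7085 thousand dollars per additional year of experience
- Model B: β₁ = 0.8492 → predicted salary rises 0.8492 thousand dollars per additional year of experience
- |2.7085| > |0.8492| → Model A shows the stronger marginal effect

Notes:
- R² measures how tightly points cluster around the line; β₁ measures how steep the line is — they answer different questions.
- The two samples could reflect different populations, time periods, or measurement quality.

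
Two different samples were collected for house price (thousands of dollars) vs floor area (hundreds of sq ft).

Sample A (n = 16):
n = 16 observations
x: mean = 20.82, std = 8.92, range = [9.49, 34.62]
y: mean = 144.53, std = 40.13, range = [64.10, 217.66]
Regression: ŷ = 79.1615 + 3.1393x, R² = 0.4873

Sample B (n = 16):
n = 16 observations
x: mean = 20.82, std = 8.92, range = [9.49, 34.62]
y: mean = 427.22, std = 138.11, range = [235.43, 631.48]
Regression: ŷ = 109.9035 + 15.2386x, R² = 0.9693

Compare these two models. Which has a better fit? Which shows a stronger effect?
Model B has the better fit (R² = 0.9693 vs 0.4873). Model B shows the stronger effect (|β₁| = 15.2386 vs 3.1393).

Model Comparison:

Fit — compare R²:
- Model A: R² = 0.4873 → 48.73% of variance in house price explained
- Model B: R² = 0.9693 → 96.93% of variance in house price explained
- 0.9693 > 0.4873 → Model B has the better fit

Which has the larger per-hundred sq ft effect? (|β₁|)
- Model A: β₁ = 3.1393 → predicted house price rises 3.1393 thousand dollars per additional hundred sq ft of floor area
- Model B: β₁ = 15.2386 → predicted house price rises 15.2386 thousand dollars per additional hundred sq ft of floor area
- |3.1393| < |15.2386| → Model B shows the stronger marginal effect

Note: A steeper slope doesn't make a better model if the scatter around the line is large.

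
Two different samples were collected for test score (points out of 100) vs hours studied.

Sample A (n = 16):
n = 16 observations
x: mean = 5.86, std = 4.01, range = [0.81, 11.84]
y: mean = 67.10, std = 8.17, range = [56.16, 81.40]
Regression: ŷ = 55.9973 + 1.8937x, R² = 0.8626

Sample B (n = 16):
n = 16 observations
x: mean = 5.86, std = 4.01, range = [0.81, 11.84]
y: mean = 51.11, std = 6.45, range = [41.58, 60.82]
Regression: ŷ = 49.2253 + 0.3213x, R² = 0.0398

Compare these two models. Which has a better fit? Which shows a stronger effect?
Model A has the better fit (R² = 0.8626 vs 0.0398). Model A shows the stronger effect (|β₁| = 1.8937 vs 0.3213).

Model Comparison:

Which explains more variance? (R²)
- Model A: R² = 0.8626 → 86.26% of variance in test score explained
- Model B: R² = 0.0398 → 3.98% of variance in test score explained
- 0.8626 > 0.0398 → Model A has the better fit

Strength of effect — compare |β₁|:
- Model A: β₁ = 1.8937 → predicted test score rises 1.8937 points per additional hour of study time
- Model B: β₁ = 0.3213 → predicted test score rises 0.3213 points per additional hour of study time
- |1.8937| > |0.3213| → Model A shows the stronger marginal effect

Note: A steeper slope doesn't make a better model if the scatter around the line is large.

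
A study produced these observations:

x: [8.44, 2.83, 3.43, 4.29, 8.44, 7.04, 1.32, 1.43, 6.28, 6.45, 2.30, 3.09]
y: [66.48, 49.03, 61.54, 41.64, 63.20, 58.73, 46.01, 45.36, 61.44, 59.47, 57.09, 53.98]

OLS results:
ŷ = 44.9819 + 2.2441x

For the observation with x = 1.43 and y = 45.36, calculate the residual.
Residual = -2.8310

The residual is the difference between the actual value and the predicted value:

Residual = y - ŷ

Step 1: Calculate predicted value
ŷ = 44.9819 + 2.2441 × 1.43
ŷ = 48.1910

Step 2: Calculate residual
Residual = 45.36 - 48.1910
Residual = -2.8310

The residual is negative, so the observed y = 45.36 sits below the regression line (the line overestimates it by 2.8310).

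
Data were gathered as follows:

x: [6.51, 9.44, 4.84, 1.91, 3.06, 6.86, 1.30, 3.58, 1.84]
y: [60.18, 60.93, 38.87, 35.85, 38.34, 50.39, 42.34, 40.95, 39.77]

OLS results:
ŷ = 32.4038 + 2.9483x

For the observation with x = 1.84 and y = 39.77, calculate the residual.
Residual = 1.9413

The residual is the difference between the actual value and the predicted value:

Residual = y - ŷ

Step 1: Calculate predicted value
ŷ = 32.4038 + 2.9483 × 1.84
ŷ = 37.8287

Step 2: Calculate residual
Residual = 39.77 - 37.8287
Residual = 1.9413

Interpretation: the model underestimates the actual value by 1.9413 at this point (positive residual → observation lies above the fitted line).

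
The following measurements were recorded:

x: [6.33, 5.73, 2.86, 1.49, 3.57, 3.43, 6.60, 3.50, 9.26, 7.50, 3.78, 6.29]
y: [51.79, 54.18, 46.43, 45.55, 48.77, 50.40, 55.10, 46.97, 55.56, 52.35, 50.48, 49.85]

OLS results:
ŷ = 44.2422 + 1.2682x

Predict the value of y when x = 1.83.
ŷ = 46.5630

Plug x = 1.83 into the fitted line:

ŷ = 44.2422 + 1.2682 × 1.83
ŷ = 44.2422 + 2.3208
ŷ = 46.5630

This is a point prediction; actual observations scatter around it by roughly the residual standard deviation.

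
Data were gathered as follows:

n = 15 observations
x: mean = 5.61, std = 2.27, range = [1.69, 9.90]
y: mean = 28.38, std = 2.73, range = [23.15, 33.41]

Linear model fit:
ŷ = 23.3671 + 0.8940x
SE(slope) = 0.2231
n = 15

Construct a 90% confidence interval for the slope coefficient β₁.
The 90% CI for β₁ is (0.4989, 1.2891)

Confidence interval for the slope:

The 90% CI for β₁ is: β̂₁ ± t*(α/2, n-2) × SE(β̂₁)

Step 1: Find critical t-value
- Confidence level = 0.9
- Degrees of freedom = n - 2 = 15 - 2 = 13
- t*(α/2, 13) = 1.7709

Step 2: Calculate margin of error
Margin = 1.7709 × 0.2231 = 0.3951

Step 3: Construct interval
CI = 0.8940 ± 0.3951
CI = (0.4989, 1.2891)

Interpretation: We are 90% confident that the true slope β₁ lies between 0.4989 and 1.2891.
Since 0 is outside the interval, a two-sided test at α = 0.10 would reject H₀: β₁ = 0.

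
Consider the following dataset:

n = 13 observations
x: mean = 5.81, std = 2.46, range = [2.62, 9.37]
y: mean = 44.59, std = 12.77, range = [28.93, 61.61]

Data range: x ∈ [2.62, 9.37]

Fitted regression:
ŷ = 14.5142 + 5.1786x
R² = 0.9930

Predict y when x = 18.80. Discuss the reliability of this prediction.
ŷ = 111.8719 (extrapolation — x = 18.80 lies outside [2.62, 9.37], so reliability is low).

Prediction calculation:
ŷ = 14.5142 + 5.1786 × 18.80
ŷ = 111.8719

Reliability:
- Data range: x ∈ [2.62, 9.37]
- Prediction point: x = 18.80 is 9.43 units above the observed range → this is EXTRAPOLATION, not interpolation

Why that matters here:
- The linear relationship may not hold outside the observed range
- Real relationships often flatten, saturate, or turn nonlinear at extremes

Report the number if required, but flag clearly that it is an extrapolation.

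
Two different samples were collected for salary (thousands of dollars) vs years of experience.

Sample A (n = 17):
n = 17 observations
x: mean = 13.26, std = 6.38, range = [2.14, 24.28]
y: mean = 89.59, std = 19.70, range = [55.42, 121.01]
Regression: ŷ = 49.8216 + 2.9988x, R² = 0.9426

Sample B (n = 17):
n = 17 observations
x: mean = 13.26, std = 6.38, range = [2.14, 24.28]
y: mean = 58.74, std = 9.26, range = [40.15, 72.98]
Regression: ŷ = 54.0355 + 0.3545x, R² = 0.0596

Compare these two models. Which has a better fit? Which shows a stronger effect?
Model A has the better fit (R² = 0.9426 vs 0.0596). Model A shows the stronger effect (|β₁| = 2.9988 vs 0.3545).

Model Comparison:

Fit — compare R²:
- Model A: R² = 0.9426 → 94.26% of variance in salary explained
- Model B: R² = 0.0596 → 5.96% of variance in salary explained
- 0.9426 > 0.0596 → Model A has the better fit

Which has the larger per-year effect? (|β₁|)
- Model A: β₁ = 2.9988 → predicted salary rises 2.9988 thousand dollars per additional year of experience
- Model B: β₁ = 0.3545 → predicted salary rises 0.3545 thousand dollars per additional year of experience
- |2.9988| > |0.3545| → Model A shows the stronger marginal effect

Note: A steeper slope doesn't make a better model if the scatter around the line is large.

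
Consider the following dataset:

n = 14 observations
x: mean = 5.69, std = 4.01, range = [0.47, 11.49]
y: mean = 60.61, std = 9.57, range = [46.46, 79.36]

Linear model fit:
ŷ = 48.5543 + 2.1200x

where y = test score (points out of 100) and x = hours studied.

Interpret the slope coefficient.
An increase of one hour in study time is associated with a 2.1200 points increase in predicted test score.

β₁ = 2.1200 is the change in predicted test score (points) per additional hour of study time.

Interpretation:
- Study time up by 1 hour → predicted test score increases by 2.1200 points
- The effect is assumed constant over the observed range of x (linearity)
- The sign (+) gives the direction; the magnitude 2.1200 gives the size of the effect per hour

The intercept β₀ = 48.5543 is the predicted test score when study time = 0.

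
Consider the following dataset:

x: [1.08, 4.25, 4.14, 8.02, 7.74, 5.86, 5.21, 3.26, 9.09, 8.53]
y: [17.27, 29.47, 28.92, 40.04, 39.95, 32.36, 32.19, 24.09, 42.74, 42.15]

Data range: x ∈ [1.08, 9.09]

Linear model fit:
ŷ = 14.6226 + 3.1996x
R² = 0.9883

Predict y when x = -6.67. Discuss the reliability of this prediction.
ŷ = -6.7187 (extrapolation — x = -6.67 lies outside [1.08, 9.09], so reliability is low).

Prediction calculation:
ŷ = 14.6226 + 3.1996 × (-6.67)
ŷ = -6.7187

Reliability:
- Data range: x ∈ [1.08, 9.09]
- Prediction point: x = -6.67 is 7.75 units below the observed range → this is EXTRAPOLATION, not interpolation

Why that matters here:
- The standard error of prediction grows with (x − x̄)², and x = -6.67 is far from x̄ = 5.72
- R² describes fit only over the sampled x values; it says nothing about behaviour beyond them
- Real relationships often flatten, saturate, or turn nonlinear at extremes

The R² = 0.9883 only validates the fit within [1.08, 9.09]; treat ŷ = -6.7187 with caution.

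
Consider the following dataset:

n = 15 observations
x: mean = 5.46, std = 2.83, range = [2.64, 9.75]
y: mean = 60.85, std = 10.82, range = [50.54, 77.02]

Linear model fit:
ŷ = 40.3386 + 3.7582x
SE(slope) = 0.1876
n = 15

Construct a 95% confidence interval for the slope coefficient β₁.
The 95% CI for β₁ is (3.3529, 4.1635)

Confidence interval for the slope:

The 95% CI for β₁ is: β̂₁ ± t*(α/2, n-2) × SE(β̂₁)

Step 1: Find critical t-value
- Confidence level = 0.95
- Degrees of freedom = n - 2 = 15 - 2 = 13
- t*(α/2, 13) = 2.1604

Step 2: Calculate margin of error
Margin = 2.1604 × 0.1876 = 0.4053

Step 3: Construct interval
CI = 3.7582 ± 0.4053
CI = (3.3529, 4.1635)

Interpretation: each one-unit increase in x is associated with a change in mean y of between 3.3529 and 4.1635, with 95% confidence.
Both endpoints are positive, so the data support a genuinely positive slope at this confidence level.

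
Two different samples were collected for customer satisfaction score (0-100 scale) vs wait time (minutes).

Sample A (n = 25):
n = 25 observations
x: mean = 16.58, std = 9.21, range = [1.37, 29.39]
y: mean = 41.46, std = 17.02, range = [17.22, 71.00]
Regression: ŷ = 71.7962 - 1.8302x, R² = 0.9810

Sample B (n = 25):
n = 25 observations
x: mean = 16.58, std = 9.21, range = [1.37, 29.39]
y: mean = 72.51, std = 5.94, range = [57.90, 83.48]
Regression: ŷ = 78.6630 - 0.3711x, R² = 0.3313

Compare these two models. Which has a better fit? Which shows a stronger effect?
Model A has the better fit (R² = 0.9810 vs 0.3313). Model A shows the stronger effect (|β₁| = 1.8302 vs 0.3711).

Model Comparison:

Which explains more variance? (R²)
- Model A: R² = 0.9810 → 98.10% of variance in satisfaction score explained
- Model B: R² = 0.3313 → 33.13% of variance in satisfaction score explained
- 0.9810 > 0.3313 → Model A has the better fit

Which has the larger per-minute effect? (|β₁|)
- Model A: β₁ = -1.8302 → predicted satisfaction score falls 1.8302 points per additional minute of wait time
- Model B: β₁ = -0.3711 → predicted satisfaction score falls 0.3711 points per additional minute of wait time
- |-1.8302| > |-0.3711| → Model A shows the stronger marginal effect

Note: A better fit (higher R²) doesn't necessarily mean a more important relationship.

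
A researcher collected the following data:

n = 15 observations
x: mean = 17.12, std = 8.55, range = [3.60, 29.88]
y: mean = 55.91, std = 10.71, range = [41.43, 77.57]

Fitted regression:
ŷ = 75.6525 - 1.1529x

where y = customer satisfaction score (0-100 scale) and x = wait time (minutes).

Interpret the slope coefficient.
For each additional minute of wait time, predicted satisfaction score decreases by approximately 1.1529 points.

β₁ = -1.1529 is the change in predicted satisfaction score (points) per additional minute of wait time.

Interpretation:
- Wait time up by 1 minute → predicted satisfaction score decreases by 1.1529 points
- This is a linear approximation: the same per-unit change is assumed across the whole observed x range

The intercept β₀ = 75.6525 is the predicted satisfaction score when wait time = 0; since the smallest observed x is 3.60, this is an extrapolation and mainly anchors the line.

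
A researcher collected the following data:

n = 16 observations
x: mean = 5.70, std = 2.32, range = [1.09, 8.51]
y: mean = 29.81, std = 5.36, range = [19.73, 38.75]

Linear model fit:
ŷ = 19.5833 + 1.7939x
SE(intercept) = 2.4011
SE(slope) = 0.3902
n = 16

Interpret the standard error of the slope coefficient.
The slope 1.7939 is pinned down to within about ±0.3902 (one SE) by these data — relative uncertainty 21.8%, i.e. moderately precise.

SE(β̂₁) = 0.3902 says: if we drew many samples of n = 16 from the same population and refit each time, the fitted slopes would scatter with a standard deviation of roughly 0.3902 around the true β₁.

Relative precision:
- SE / |β̂₁| = 0.3902 / 1.7939 = 21.8%
- Rule of thumb (under 20%: precise; 20% to under 50%: moderately precise; 50% or more: imprecise) → moderately precise

Link to interval estimation: a confidence interval for β₁ is β̂₁ ± t* × 0.3902, so SE sets the half-width per unit of t*.

What drives SE(β̂₁): larger n (here n = 16) → smaller SE.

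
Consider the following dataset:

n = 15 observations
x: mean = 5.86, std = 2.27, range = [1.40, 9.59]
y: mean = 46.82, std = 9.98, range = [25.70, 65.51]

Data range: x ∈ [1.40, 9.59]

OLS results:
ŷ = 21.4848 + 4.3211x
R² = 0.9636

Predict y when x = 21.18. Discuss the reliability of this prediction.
ŷ = 113.0057, but this is extrapolation (above the data range [1.40, 9.59]) and may be unreliable.

Prediction calculation:
ŷ = 21.4848 + 4.3211 × 21.18
ŷ = 113.0057

Reliability:
- Data range: x ∈ [1.40, 9.59]
- Prediction point: x = 21.18 is 11.59 units above the observed range → this is EXTRAPOLATION, not interpolation

Why that matters here:
- R² describes fit only over the sampled x values; it says nothing about behaviour beyond them
- The linear relationship may not hold outside the observed range
- Real relationships often flatten, saturate, or turn nonlinear at extremes

A defensible statement: 'if the linear trend continued to x = 21.18, y would be about 113.0057' — the premise is untested.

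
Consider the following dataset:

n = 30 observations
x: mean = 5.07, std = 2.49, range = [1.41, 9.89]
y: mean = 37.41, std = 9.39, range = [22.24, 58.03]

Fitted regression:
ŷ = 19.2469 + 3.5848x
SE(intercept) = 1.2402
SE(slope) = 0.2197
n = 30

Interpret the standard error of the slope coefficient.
SE(β̂₁) = 0.2197 is the estimated standard deviation of the slope estimate across repeated samples; relative to β̂₁ = 3.5848 that is 6.1%, a precise estimate.

SE(β̂₁) = 0.2197 says: if we drew many samples of n = 30 from the same population and refit each time, the fitted slopes would scatter with a standard deviation of roughly 0.2197 around the true β₁.

Relative precision:
- SE / |β̂₁| = 0.2197 / 3.5848 = 6.1%
- Rule of thumb (under 20%: precise; 20% to under 50%: moderately precise; 50% or more: imprecise) → precise

Rough 95% range (±2 SE): 3.5848 ± 0.4394 → (3.1454, 4.0242).

What drives SE(β̂₁): wider spread of x values → smaller SE; larger n (here n = 30) → smaller SE.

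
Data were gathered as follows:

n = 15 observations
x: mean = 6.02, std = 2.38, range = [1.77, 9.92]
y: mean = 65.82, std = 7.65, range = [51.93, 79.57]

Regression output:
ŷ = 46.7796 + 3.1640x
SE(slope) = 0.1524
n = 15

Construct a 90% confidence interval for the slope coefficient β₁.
The 90% CI for β₁ is (2.8941, 3.4339)

Confidence interval for the slope:

The 90% CI for β₁ is: β̂₁ ± t*(α/2, n-2) × SE(β̂₁)

Step 1: Find critical t-value
- Confidence level = 0.9
- Degrees of freedom = n - 2 = 15 - 2 = 13
- t*(α/2, 13) = 1.7709

Step 2: Calculate margin of error
Margin = 1.7709 × 0.1524 = 0.2699

Step 3: Construct interval
CI = 3.1640 ± 0.2699
CI = (2.8941, 3.4339)

Interpretation: We are 90% confident that the true slope β₁ lies between 2.8941 and 3.4339.
Since 0 is outside the interval, a two-sided test at α = 0.10 would reject H₀: β₁ = 0.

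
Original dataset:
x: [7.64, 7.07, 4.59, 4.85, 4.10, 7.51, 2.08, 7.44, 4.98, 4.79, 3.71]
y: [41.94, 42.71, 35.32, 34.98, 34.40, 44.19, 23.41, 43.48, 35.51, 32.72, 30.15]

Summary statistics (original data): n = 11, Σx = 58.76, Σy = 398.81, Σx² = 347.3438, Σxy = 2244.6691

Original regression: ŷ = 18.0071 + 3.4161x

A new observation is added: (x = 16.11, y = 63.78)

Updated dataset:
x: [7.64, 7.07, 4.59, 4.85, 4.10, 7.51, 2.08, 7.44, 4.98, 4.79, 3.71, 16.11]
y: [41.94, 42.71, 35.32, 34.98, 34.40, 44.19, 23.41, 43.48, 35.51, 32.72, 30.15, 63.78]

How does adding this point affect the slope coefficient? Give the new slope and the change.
New slope β₁ = 2.7620 versus 3.4161 before: a change of -0.6541 (-19.1%).

The new point has HIGH LEVERAGE: x = 16.11 is far from the original mean x̄ = 58.76/11 ≈ 5.34 (original range [2.08, 7.64]).

Step 1: Update the sums with the new point (n goes from 11 to 12)
Σx  = 58.76 + 16.11 = 74.87
Σy  = 398.81 + 63.78 = 462.59
Σx² = 347.3438 + 16.11² = 347.3438 + 259.5321 = 606.8759
Σxy = 2244.6691 + 16.11×63.78 = 2244.6691 + 1027.4958 = 3272.1649

Step 2: Recompute the slope with b₁ = (nΣxy − ΣxΣy) / (nΣx² − (Σx)²)
Numerator   = 12×3272.1649 − 74.87×462.59 = 39265.9788 − 34634.1133 = 4631.8655
Denominator = 12×606.8759 − 74.87² = 7282.5108 − 5605.5169 = 1676.9939
b₁(new) = 4631.8655 / 1676.9939 = 2.7620

(Same formula on the original sums: (11×2244.6691 − 58.76×398.81) / (11×347.3438 − 58.76²) = 1257.2845 / 368.0442 = 3.4161, matching the given fit.)

Step 3: Change in slope
Δβ₁ = 2.7620 − 3.4161 = -0.6541
Relative change = -0.6541 / 3.4161 × 100% = -19.1%
→ the slope decreases when the point is added.

A high-leverage point only changes the slope if it is off the original line; here y = 63.78 is below the original trend, so the slope decreases.
In practice: investigate whether it comes from the same population as the rest of the sample; check such a point for data-entry or measurement error.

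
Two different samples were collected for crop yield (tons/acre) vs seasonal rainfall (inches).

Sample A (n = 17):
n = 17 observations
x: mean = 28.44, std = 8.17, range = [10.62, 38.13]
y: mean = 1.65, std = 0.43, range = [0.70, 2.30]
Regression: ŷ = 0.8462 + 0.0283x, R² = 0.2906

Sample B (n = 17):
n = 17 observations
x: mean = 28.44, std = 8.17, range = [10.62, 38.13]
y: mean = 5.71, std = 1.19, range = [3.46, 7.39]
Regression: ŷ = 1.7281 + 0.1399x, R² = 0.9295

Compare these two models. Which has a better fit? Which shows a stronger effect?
Model B has the better fit (R² = 0.9295 vs 0.2906). Model B shows the stronger effect (|β₁| = 0.1399 vs 0.0283).

Model Comparison:

Fit — compare R²:
- Model A: R² = 0.2906 → 29.06% of variance in crop yield explained
- Model B: R² = 0.9295 → 92.95% of variance in crop yield explained
- 0.9295 > 0.2906 → Model B has the better fit

Which has the larger per-inch effect? (|β₁|)
- Model A: β₁ = 0.0283 → predicted crop yield rises 0.0283 tons/acre per additional inch of rainfall
- Model B: β₁ = 0.1399 → predicted crop yield rises 0.1399 tons/acre per additional inch of rainfall
- |0.0283| < |0.1399| → Model B shows the stronger marginal effect

Notes:
- A better fit (higher R²) doesn't necessarily mean a more important relationship.
- R² measures how tightly points cluster around the line; β₁ measures how steep the line is — they answer different questions.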